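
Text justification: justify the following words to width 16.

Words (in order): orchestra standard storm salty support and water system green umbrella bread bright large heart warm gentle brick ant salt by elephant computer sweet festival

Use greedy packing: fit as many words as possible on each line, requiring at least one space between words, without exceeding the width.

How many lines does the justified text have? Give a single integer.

Line 1: ['orchestra'] (min_width=9, slack=7)
Line 2: ['standard', 'storm'] (min_width=14, slack=2)
Line 3: ['salty', 'support'] (min_width=13, slack=3)
Line 4: ['and', 'water', 'system'] (min_width=16, slack=0)
Line 5: ['green', 'umbrella'] (min_width=14, slack=2)
Line 6: ['bread', 'bright'] (min_width=12, slack=4)
Line 7: ['large', 'heart', 'warm'] (min_width=16, slack=0)
Line 8: ['gentle', 'brick', 'ant'] (min_width=16, slack=0)
Line 9: ['salt', 'by', 'elephant'] (min_width=16, slack=0)
Line 10: ['computer', 'sweet'] (min_width=14, slack=2)
Line 11: ['festival'] (min_width=8, slack=8)
Total lines: 11

Answer: 11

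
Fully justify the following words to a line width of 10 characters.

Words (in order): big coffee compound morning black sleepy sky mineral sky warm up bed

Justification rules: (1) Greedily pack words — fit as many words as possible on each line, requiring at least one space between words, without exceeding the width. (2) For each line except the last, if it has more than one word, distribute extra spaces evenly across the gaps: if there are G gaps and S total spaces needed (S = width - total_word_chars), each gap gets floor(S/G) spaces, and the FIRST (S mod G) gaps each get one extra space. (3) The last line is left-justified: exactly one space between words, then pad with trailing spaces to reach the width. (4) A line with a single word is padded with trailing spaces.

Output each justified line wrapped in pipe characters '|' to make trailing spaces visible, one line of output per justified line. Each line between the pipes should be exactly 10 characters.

Line 1: ['big', 'coffee'] (min_width=10, slack=0)
Line 2: ['compound'] (min_width=8, slack=2)
Line 3: ['morning'] (min_width=7, slack=3)
Line 4: ['black'] (min_width=5, slack=5)
Line 5: ['sleepy', 'sky'] (min_width=10, slack=0)
Line 6: ['mineral'] (min_width=7, slack=3)
Line 7: ['sky', 'warm'] (min_width=8, slack=2)
Line 8: ['up', 'bed'] (min_width=6, slack=4)

Answer: |big coffee|
|compound  |
|morning   |
|black     |
|sleepy sky|
|mineral   |
|sky   warm|
|up bed    |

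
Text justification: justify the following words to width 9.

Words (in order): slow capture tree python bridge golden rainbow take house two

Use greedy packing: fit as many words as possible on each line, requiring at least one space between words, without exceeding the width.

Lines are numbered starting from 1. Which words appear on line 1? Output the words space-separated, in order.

Line 1: ['slow'] (min_width=4, slack=5)
Line 2: ['capture'] (min_width=7, slack=2)
Line 3: ['tree'] (min_width=4, slack=5)
Line 4: ['python'] (min_width=6, slack=3)
Line 5: ['bridge'] (min_width=6, slack=3)
Line 6: ['golden'] (min_width=6, slack=3)
Line 7: ['rainbow'] (min_width=7, slack=2)
Line 8: ['take'] (min_width=4, slack=5)
Line 9: ['house', 'two'] (min_width=9, slack=0)

Answer: slow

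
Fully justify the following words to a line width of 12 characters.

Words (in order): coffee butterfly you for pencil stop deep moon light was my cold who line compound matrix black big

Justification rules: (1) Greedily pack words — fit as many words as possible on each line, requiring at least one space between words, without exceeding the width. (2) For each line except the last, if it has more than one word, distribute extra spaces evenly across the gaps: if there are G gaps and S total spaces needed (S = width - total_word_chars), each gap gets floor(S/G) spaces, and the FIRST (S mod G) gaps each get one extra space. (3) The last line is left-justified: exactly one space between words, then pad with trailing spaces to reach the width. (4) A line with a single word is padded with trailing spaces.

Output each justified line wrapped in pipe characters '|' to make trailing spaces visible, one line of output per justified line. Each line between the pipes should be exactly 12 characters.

Answer: |coffee      |
|butterfly   |
|you      for|
|pencil  stop|
|deep    moon|
|light was my|
|cold     who|
|line        |
|compound    |
|matrix black|
|big         |

Derivation:
Line 1: ['coffee'] (min_width=6, slack=6)
Line 2: ['butterfly'] (min_width=9, slack=3)
Line 3: ['you', 'for'] (min_width=7, slack=5)
Line 4: ['pencil', 'stop'] (min_width=11, slack=1)
Line 5: ['deep', 'moon'] (min_width=9, slack=3)
Line 6: ['light', 'was', 'my'] (min_width=12, slack=0)
Line 7: ['cold', 'who'] (min_width=8, slack=4)
Line 8: ['line'] (min_width=4, slack=8)
Line 9: ['compound'] (min_width=8, slack=4)
Line 10: ['matrix', 'black'] (min_width=12, slack=0)
Line 11: ['big'] (min_width=3, slack=9)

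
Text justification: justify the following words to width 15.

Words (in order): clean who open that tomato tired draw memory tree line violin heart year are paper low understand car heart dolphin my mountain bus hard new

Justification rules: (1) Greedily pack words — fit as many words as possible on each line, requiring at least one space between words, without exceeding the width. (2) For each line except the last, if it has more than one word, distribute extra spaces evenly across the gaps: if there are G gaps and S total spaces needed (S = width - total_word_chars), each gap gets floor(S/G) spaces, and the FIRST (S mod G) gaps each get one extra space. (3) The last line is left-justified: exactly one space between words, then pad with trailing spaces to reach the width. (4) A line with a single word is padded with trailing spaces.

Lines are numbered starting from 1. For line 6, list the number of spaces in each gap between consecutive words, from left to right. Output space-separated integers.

Line 1: ['clean', 'who', 'open'] (min_width=14, slack=1)
Line 2: ['that', 'tomato'] (min_width=11, slack=4)
Line 3: ['tired', 'draw'] (min_width=10, slack=5)
Line 4: ['memory', 'tree'] (min_width=11, slack=4)
Line 5: ['line', 'violin'] (min_width=11, slack=4)
Line 6: ['heart', 'year', 'are'] (min_width=14, slack=1)
Line 7: ['paper', 'low'] (min_width=9, slack=6)
Line 8: ['understand', 'car'] (min_width=14, slack=1)
Line 9: ['heart', 'dolphin'] (min_width=13, slack=2)
Line 10: ['my', 'mountain', 'bus'] (min_width=15, slack=0)
Line 11: ['hard', 'new'] (min_width=8, slack=7)

Answer: 2 1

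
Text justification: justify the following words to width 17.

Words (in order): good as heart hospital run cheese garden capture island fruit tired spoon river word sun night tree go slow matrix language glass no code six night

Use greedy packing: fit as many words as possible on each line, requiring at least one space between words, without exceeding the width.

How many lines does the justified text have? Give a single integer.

Line 1: ['good', 'as', 'heart'] (min_width=13, slack=4)
Line 2: ['hospital', 'run'] (min_width=12, slack=5)
Line 3: ['cheese', 'garden'] (min_width=13, slack=4)
Line 4: ['capture', 'island'] (min_width=14, slack=3)
Line 5: ['fruit', 'tired', 'spoon'] (min_width=17, slack=0)
Line 6: ['river', 'word', 'sun'] (min_width=14, slack=3)
Line 7: ['night', 'tree', 'go'] (min_width=13, slack=4)
Line 8: ['slow', 'matrix'] (min_width=11, slack=6)
Line 9: ['language', 'glass', 'no'] (min_width=17, slack=0)
Line 10: ['code', 'six', 'night'] (min_width=14, slack=3)
Total lines: 10

Answer: 10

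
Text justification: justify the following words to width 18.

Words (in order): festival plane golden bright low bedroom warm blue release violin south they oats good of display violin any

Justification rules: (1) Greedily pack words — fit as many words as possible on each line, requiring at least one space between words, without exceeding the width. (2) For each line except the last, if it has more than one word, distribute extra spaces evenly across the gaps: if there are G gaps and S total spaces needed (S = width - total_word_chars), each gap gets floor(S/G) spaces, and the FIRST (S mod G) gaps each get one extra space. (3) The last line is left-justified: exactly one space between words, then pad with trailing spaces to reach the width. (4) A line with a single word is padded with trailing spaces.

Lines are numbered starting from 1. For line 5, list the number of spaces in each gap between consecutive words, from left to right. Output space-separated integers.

Answer: 3 2

Derivation:
Line 1: ['festival', 'plane'] (min_width=14, slack=4)
Line 2: ['golden', 'bright', 'low'] (min_width=17, slack=1)
Line 3: ['bedroom', 'warm', 'blue'] (min_width=17, slack=1)
Line 4: ['release', 'violin'] (min_width=14, slack=4)
Line 5: ['south', 'they', 'oats'] (min_width=15, slack=3)
Line 6: ['good', 'of', 'display'] (min_width=15, slack=3)
Line 7: ['violin', 'any'] (min_width=10, slack=8)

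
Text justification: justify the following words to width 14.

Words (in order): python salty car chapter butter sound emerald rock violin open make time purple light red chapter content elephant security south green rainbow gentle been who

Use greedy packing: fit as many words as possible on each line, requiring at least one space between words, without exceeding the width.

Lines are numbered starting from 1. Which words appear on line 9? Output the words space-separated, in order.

Line 1: ['python', 'salty'] (min_width=12, slack=2)
Line 2: ['car', 'chapter'] (min_width=11, slack=3)
Line 3: ['butter', 'sound'] (min_width=12, slack=2)
Line 4: ['emerald', 'rock'] (min_width=12, slack=2)
Line 5: ['violin', 'open'] (min_width=11, slack=3)
Line 6: ['make', 'time'] (min_width=9, slack=5)
Line 7: ['purple', 'light'] (min_width=12, slack=2)
Line 8: ['red', 'chapter'] (min_width=11, slack=3)
Line 9: ['content'] (min_width=7, slack=7)
Line 10: ['elephant'] (min_width=8, slack=6)
Line 11: ['security', 'south'] (min_width=14, slack=0)
Line 12: ['green', 'rainbow'] (min_width=13, slack=1)
Line 13: ['gentle', 'been'] (min_width=11, slack=3)
Line 14: ['who'] (min_width=3, slack=11)

Answer: content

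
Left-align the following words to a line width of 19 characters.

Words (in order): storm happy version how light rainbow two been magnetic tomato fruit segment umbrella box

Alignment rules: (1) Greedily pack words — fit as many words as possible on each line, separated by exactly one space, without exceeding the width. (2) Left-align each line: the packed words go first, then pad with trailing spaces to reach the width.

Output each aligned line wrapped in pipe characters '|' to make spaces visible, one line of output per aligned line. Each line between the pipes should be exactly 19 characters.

Answer: |storm happy version|
|how light rainbow  |
|two been magnetic  |
|tomato fruit       |
|segment umbrella   |
|box                |

Derivation:
Line 1: ['storm', 'happy', 'version'] (min_width=19, slack=0)
Line 2: ['how', 'light', 'rainbow'] (min_width=17, slack=2)
Line 3: ['two', 'been', 'magnetic'] (min_width=17, slack=2)
Line 4: ['tomato', 'fruit'] (min_width=12, slack=7)
Line 5: ['segment', 'umbrella'] (min_width=16, slack=3)
Line 6: ['box'] (min_width=3, slack=16)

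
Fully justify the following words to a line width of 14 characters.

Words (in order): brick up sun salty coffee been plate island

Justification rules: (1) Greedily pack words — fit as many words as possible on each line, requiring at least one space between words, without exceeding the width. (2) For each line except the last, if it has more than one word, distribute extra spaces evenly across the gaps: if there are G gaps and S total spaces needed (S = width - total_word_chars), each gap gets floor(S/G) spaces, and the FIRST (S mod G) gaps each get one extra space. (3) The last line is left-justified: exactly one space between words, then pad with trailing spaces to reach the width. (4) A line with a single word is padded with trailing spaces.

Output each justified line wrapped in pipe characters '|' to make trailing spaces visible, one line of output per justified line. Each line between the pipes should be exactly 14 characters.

Answer: |brick  up  sun|
|salty   coffee|
|been     plate|
|island        |

Derivation:
Line 1: ['brick', 'up', 'sun'] (min_width=12, slack=2)
Line 2: ['salty', 'coffee'] (min_width=12, slack=2)
Line 3: ['been', 'plate'] (min_width=10, slack=4)
Line 4: ['island'] (min_width=6, slack=8)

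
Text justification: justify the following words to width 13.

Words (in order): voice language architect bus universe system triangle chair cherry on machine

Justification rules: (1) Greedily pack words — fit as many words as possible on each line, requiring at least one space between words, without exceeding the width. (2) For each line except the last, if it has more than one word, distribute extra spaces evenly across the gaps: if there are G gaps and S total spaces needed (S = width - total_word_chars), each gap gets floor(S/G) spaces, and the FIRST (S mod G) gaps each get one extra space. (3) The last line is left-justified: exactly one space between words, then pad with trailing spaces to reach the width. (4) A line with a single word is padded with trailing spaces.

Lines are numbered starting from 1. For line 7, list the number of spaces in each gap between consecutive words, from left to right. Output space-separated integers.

Answer: 2

Derivation:
Line 1: ['voice'] (min_width=5, slack=8)
Line 2: ['language'] (min_width=8, slack=5)
Line 3: ['architect', 'bus'] (min_width=13, slack=0)
Line 4: ['universe'] (min_width=8, slack=5)
Line 5: ['system'] (min_width=6, slack=7)
Line 6: ['triangle'] (min_width=8, slack=5)
Line 7: ['chair', 'cherry'] (min_width=12, slack=1)
Line 8: ['on', 'machine'] (min_width=10, slack=3)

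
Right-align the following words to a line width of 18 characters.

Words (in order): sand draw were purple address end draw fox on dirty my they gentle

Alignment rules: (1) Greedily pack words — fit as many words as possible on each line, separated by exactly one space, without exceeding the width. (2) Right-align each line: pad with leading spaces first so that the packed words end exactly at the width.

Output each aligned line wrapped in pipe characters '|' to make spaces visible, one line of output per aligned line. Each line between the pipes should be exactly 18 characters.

Answer: |    sand draw were|
|purple address end|
| draw fox on dirty|
|    my they gentle|

Derivation:
Line 1: ['sand', 'draw', 'were'] (min_width=14, slack=4)
Line 2: ['purple', 'address', 'end'] (min_width=18, slack=0)
Line 3: ['draw', 'fox', 'on', 'dirty'] (min_width=17, slack=1)
Line 4: ['my', 'they', 'gentle'] (min_width=14, slack=4)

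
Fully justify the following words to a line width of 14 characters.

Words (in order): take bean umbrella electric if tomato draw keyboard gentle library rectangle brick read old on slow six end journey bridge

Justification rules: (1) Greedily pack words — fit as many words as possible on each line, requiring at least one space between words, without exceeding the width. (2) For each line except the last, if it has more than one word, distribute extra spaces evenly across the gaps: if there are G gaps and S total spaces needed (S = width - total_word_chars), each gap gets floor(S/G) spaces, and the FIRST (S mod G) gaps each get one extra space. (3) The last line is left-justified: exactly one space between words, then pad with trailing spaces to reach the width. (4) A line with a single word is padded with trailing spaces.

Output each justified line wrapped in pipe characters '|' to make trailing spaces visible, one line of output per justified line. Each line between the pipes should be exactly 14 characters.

Line 1: ['take', 'bean'] (min_width=9, slack=5)
Line 2: ['umbrella'] (min_width=8, slack=6)
Line 3: ['electric', 'if'] (min_width=11, slack=3)
Line 4: ['tomato', 'draw'] (min_width=11, slack=3)
Line 5: ['keyboard'] (min_width=8, slack=6)
Line 6: ['gentle', 'library'] (min_width=14, slack=0)
Line 7: ['rectangle'] (min_width=9, slack=5)
Line 8: ['brick', 'read', 'old'] (min_width=14, slack=0)
Line 9: ['on', 'slow', 'six'] (min_width=11, slack=3)
Line 10: ['end', 'journey'] (min_width=11, slack=3)
Line 11: ['bridge'] (min_width=6, slack=8)

Answer: |take      bean|
|umbrella      |
|electric    if|
|tomato    draw|
|keyboard      |
|gentle library|
|rectangle     |
|brick read old|
|on   slow  six|
|end    journey|
|bridge        |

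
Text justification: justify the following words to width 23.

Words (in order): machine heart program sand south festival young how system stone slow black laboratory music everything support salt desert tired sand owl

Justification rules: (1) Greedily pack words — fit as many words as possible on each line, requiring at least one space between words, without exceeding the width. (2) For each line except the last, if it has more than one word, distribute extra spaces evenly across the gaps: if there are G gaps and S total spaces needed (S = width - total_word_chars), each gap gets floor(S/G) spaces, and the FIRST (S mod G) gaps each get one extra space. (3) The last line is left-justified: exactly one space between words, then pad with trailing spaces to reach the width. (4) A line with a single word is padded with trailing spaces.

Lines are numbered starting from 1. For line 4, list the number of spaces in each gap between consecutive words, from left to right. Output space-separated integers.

Line 1: ['machine', 'heart', 'program'] (min_width=21, slack=2)
Line 2: ['sand', 'south', 'festival'] (min_width=19, slack=4)
Line 3: ['young', 'how', 'system', 'stone'] (min_width=22, slack=1)
Line 4: ['slow', 'black', 'laboratory'] (min_width=21, slack=2)
Line 5: ['music', 'everything'] (min_width=16, slack=7)
Line 6: ['support', 'salt', 'desert'] (min_width=19, slack=4)
Line 7: ['tired', 'sand', 'owl'] (min_width=14, slack=9)

Answer: 2 2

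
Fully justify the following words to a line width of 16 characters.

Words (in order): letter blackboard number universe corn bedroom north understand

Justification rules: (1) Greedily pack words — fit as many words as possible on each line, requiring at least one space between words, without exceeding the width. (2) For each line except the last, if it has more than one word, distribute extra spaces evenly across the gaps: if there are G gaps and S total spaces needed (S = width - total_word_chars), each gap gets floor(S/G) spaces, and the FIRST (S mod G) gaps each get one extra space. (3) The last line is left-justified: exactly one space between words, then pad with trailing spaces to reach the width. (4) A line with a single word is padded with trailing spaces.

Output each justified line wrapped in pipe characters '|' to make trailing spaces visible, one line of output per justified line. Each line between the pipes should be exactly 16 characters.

Line 1: ['letter'] (min_width=6, slack=10)
Line 2: ['blackboard'] (min_width=10, slack=6)
Line 3: ['number', 'universe'] (min_width=15, slack=1)
Line 4: ['corn', 'bedroom'] (min_width=12, slack=4)
Line 5: ['north', 'understand'] (min_width=16, slack=0)

Answer: |letter          |
|blackboard      |
|number  universe|
|corn     bedroom|
|north understand|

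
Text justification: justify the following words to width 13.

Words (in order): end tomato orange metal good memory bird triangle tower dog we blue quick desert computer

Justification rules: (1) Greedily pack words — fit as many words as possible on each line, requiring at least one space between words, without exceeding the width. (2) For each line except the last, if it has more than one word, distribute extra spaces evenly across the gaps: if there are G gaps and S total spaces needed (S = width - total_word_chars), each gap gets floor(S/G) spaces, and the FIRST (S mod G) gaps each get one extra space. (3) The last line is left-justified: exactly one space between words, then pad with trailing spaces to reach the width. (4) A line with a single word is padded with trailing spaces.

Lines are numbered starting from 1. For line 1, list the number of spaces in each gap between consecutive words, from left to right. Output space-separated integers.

Answer: 4

Derivation:
Line 1: ['end', 'tomato'] (min_width=10, slack=3)
Line 2: ['orange', 'metal'] (min_width=12, slack=1)
Line 3: ['good', 'memory'] (min_width=11, slack=2)
Line 4: ['bird', 'triangle'] (min_width=13, slack=0)
Line 5: ['tower', 'dog', 'we'] (min_width=12, slack=1)
Line 6: ['blue', 'quick'] (min_width=10, slack=3)
Line 7: ['desert'] (min_width=6, slack=7)
Line 8: ['computer'] (min_width=8, slack=5)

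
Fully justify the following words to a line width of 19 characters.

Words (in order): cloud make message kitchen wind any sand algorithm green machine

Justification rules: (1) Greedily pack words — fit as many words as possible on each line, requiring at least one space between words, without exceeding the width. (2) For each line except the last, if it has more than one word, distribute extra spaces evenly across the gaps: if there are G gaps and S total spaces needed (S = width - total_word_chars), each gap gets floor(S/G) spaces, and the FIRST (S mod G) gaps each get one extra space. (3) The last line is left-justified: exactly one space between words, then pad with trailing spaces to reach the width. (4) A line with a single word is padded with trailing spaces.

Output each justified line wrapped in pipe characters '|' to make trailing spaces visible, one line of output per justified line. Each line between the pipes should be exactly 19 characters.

Line 1: ['cloud', 'make', 'message'] (min_width=18, slack=1)
Line 2: ['kitchen', 'wind', 'any'] (min_width=16, slack=3)
Line 3: ['sand', 'algorithm'] (min_width=14, slack=5)
Line 4: ['green', 'machine'] (min_width=13, slack=6)

Answer: |cloud  make message|
|kitchen   wind  any|
|sand      algorithm|
|green machine      |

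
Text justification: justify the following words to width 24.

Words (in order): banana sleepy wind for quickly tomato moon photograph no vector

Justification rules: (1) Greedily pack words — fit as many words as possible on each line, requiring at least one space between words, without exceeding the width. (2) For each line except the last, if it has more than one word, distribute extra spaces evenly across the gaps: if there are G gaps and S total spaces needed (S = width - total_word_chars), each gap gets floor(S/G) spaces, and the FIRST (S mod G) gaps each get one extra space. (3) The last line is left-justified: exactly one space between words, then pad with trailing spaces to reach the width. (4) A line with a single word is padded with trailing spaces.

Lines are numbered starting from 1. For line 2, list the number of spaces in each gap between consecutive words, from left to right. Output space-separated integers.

Line 1: ['banana', 'sleepy', 'wind', 'for'] (min_width=22, slack=2)
Line 2: ['quickly', 'tomato', 'moon'] (min_width=19, slack=5)
Line 3: ['photograph', 'no', 'vector'] (min_width=20, slack=4)

Answer: 4 3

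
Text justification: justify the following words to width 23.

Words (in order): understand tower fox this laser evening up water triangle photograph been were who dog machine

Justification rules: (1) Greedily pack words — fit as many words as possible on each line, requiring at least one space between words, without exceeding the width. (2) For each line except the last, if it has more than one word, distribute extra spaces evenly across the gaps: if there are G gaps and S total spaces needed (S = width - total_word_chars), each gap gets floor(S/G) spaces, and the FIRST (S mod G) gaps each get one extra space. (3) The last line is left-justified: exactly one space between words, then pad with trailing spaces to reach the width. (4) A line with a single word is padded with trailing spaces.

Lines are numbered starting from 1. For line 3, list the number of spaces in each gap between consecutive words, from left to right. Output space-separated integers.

Answer: 10

Derivation:
Line 1: ['understand', 'tower', 'fox'] (min_width=20, slack=3)
Line 2: ['this', 'laser', 'evening', 'up'] (min_width=21, slack=2)
Line 3: ['water', 'triangle'] (min_width=14, slack=9)
Line 4: ['photograph', 'been', 'were'] (min_width=20, slack=3)
Line 5: ['who', 'dog', 'machine'] (min_width=15, slack=8)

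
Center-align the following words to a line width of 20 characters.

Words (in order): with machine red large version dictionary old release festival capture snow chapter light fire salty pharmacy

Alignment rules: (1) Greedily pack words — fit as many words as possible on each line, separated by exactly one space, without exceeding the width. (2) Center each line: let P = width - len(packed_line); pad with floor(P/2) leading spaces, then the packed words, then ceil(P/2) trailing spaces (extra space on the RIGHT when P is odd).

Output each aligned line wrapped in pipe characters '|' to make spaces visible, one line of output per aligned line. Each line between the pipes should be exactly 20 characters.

Line 1: ['with', 'machine', 'red'] (min_width=16, slack=4)
Line 2: ['large', 'version'] (min_width=13, slack=7)
Line 3: ['dictionary', 'old'] (min_width=14, slack=6)
Line 4: ['release', 'festival'] (min_width=16, slack=4)
Line 5: ['capture', 'snow', 'chapter'] (min_width=20, slack=0)
Line 6: ['light', 'fire', 'salty'] (min_width=16, slack=4)
Line 7: ['pharmacy'] (min_width=8, slack=12)

Answer: |  with machine red  |
|   large version    |
|   dictionary old   |
|  release festival  |
|capture snow chapter|
|  light fire salty  |
|      pharmacy      |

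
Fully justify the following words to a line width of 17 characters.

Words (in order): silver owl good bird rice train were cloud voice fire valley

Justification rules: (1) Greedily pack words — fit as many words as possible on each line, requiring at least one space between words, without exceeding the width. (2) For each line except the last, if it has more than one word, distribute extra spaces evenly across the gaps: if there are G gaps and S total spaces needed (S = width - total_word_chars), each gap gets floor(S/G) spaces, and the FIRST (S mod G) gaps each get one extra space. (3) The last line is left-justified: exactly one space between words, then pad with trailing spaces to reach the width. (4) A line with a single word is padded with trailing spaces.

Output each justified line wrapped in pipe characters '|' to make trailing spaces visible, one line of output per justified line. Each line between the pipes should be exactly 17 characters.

Line 1: ['silver', 'owl', 'good'] (min_width=15, slack=2)
Line 2: ['bird', 'rice', 'train'] (min_width=15, slack=2)
Line 3: ['were', 'cloud', 'voice'] (min_width=16, slack=1)
Line 4: ['fire', 'valley'] (min_width=11, slack=6)

Answer: |silver  owl  good|
|bird  rice  train|
|were  cloud voice|
|fire valley      |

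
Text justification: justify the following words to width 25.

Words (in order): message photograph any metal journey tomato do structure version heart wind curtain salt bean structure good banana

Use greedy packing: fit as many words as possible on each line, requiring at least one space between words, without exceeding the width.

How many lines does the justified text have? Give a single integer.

Line 1: ['message', 'photograph', 'any'] (min_width=22, slack=3)
Line 2: ['metal', 'journey', 'tomato', 'do'] (min_width=23, slack=2)
Line 3: ['structure', 'version', 'heart'] (min_width=23, slack=2)
Line 4: ['wind', 'curtain', 'salt', 'bean'] (min_width=22, slack=3)
Line 5: ['structure', 'good', 'banana'] (min_width=21, slack=4)
Total lines: 5

Answer: 5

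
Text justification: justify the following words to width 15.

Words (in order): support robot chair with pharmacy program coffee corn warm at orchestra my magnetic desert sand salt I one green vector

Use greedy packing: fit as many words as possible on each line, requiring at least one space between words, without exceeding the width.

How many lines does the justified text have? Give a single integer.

Answer: 9

Derivation:
Line 1: ['support', 'robot'] (min_width=13, slack=2)
Line 2: ['chair', 'with'] (min_width=10, slack=5)
Line 3: ['pharmacy'] (min_width=8, slack=7)
Line 4: ['program', 'coffee'] (min_width=14, slack=1)
Line 5: ['corn', 'warm', 'at'] (min_width=12, slack=3)
Line 6: ['orchestra', 'my'] (min_width=12, slack=3)
Line 7: ['magnetic', 'desert'] (min_width=15, slack=0)
Line 8: ['sand', 'salt', 'I', 'one'] (min_width=15, slack=0)
Line 9: ['green', 'vector'] (min_width=12, slack=3)
Total lines: 9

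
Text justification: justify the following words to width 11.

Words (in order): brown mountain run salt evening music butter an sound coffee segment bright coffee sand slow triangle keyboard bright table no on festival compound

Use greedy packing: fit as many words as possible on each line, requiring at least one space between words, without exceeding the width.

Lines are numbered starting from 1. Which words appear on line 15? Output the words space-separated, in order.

Answer: bright

Derivation:
Line 1: ['brown'] (min_width=5, slack=6)
Line 2: ['mountain'] (min_width=8, slack=3)
Line 3: ['run', 'salt'] (min_width=8, slack=3)
Line 4: ['evening'] (min_width=7, slack=4)
Line 5: ['music'] (min_width=5, slack=6)
Line 6: ['butter', 'an'] (min_width=9, slack=2)
Line 7: ['sound'] (min_width=5, slack=6)
Line 8: ['coffee'] (min_width=6, slack=5)
Line 9: ['segment'] (min_width=7, slack=4)
Line 10: ['bright'] (min_width=6, slack=5)
Line 11: ['coffee', 'sand'] (min_width=11, slack=0)
Line 12: ['slow'] (min_width=4, slack=7)
Line 13: ['triangle'] (min_width=8, slack=3)
Line 14: ['keyboard'] (min_width=8, slack=3)
Line 15: ['bright'] (min_width=6, slack=5)
Line 16: ['table', 'no', 'on'] (min_width=11, slack=0)
Line 17: ['festival'] (min_width=8, slack=3)
Line 18: ['compound'] (min_width=8, slack=3)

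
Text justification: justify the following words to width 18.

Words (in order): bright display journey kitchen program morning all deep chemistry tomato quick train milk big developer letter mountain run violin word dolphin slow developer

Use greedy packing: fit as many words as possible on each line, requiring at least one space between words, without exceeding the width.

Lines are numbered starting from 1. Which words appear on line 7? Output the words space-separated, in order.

Answer: letter mountain

Derivation:
Line 1: ['bright', 'display'] (min_width=14, slack=4)
Line 2: ['journey', 'kitchen'] (min_width=15, slack=3)
Line 3: ['program', 'morning'] (min_width=15, slack=3)
Line 4: ['all', 'deep', 'chemistry'] (min_width=18, slack=0)
Line 5: ['tomato', 'quick', 'train'] (min_width=18, slack=0)
Line 6: ['milk', 'big', 'developer'] (min_width=18, slack=0)
Line 7: ['letter', 'mountain'] (min_width=15, slack=3)
Line 8: ['run', 'violin', 'word'] (min_width=15, slack=3)
Line 9: ['dolphin', 'slow'] (min_width=12, slack=6)
Line 10: ['developer'] (min_width=9, slack=9)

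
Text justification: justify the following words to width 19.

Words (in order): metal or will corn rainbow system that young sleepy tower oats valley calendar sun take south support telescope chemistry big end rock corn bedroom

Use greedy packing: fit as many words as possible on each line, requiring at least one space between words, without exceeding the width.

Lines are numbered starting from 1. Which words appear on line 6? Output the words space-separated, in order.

Line 1: ['metal', 'or', 'will', 'corn'] (min_width=18, slack=1)
Line 2: ['rainbow', 'system', 'that'] (min_width=19, slack=0)
Line 3: ['young', 'sleepy', 'tower'] (min_width=18, slack=1)
Line 4: ['oats', 'valley'] (min_width=11, slack=8)
Line 5: ['calendar', 'sun', 'take'] (min_width=17, slack=2)
Line 6: ['south', 'support'] (min_width=13, slack=6)
Line 7: ['telescope', 'chemistry'] (min_width=19, slack=0)
Line 8: ['big', 'end', 'rock', 'corn'] (min_width=17, slack=2)
Line 9: ['bedroom'] (min_width=7, slack=12)

Answer: south support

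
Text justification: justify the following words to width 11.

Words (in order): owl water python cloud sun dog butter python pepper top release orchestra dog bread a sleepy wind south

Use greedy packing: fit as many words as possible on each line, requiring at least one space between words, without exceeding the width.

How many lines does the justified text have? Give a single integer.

Line 1: ['owl', 'water'] (min_width=9, slack=2)
Line 2: ['python'] (min_width=6, slack=5)
Line 3: ['cloud', 'sun'] (min_width=9, slack=2)
Line 4: ['dog', 'butter'] (min_width=10, slack=1)
Line 5: ['python'] (min_width=6, slack=5)
Line 6: ['pepper', 'top'] (min_width=10, slack=1)
Line 7: ['release'] (min_width=7, slack=4)
Line 8: ['orchestra'] (min_width=9, slack=2)
Line 9: ['dog', 'bread', 'a'] (min_width=11, slack=0)
Line 10: ['sleepy', 'wind'] (min_width=11, slack=0)
Line 11: ['south'] (min_width=5, slack=6)
Total lines: 11

Answer: 11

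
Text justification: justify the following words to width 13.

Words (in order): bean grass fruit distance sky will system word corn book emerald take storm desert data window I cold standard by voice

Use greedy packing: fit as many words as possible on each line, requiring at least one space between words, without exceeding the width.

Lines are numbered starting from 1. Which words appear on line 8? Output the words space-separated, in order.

Line 1: ['bean', 'grass'] (min_width=10, slack=3)
Line 2: ['fruit'] (min_width=5, slack=8)
Line 3: ['distance', 'sky'] (min_width=12, slack=1)
Line 4: ['will', 'system'] (min_width=11, slack=2)
Line 5: ['word', 'corn'] (min_width=9, slack=4)
Line 6: ['book', 'emerald'] (min_width=12, slack=1)
Line 7: ['take', 'storm'] (min_width=10, slack=3)
Line 8: ['desert', 'data'] (min_width=11, slack=2)
Line 9: ['window', 'I', 'cold'] (min_width=13, slack=0)
Line 10: ['standard', 'by'] (min_width=11, slack=2)
Line 11: ['voice'] (min_width=5, slack=8)

Answer: desert data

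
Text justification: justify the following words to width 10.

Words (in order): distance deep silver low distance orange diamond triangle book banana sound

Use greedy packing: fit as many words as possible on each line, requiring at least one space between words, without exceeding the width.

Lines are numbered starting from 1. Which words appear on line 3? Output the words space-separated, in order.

Line 1: ['distance'] (min_width=8, slack=2)
Line 2: ['deep'] (min_width=4, slack=6)
Line 3: ['silver', 'low'] (min_width=10, slack=0)
Line 4: ['distance'] (min_width=8, slack=2)
Line 5: ['orange'] (min_width=6, slack=4)
Line 6: ['diamond'] (min_width=7, slack=3)
Line 7: ['triangle'] (min_width=8, slack=2)
Line 8: ['book'] (min_width=4, slack=6)
Line 9: ['banana'] (min_width=6, slack=4)
Line 10: ['sound'] (min_width=5, slack=5)

Answer: silver low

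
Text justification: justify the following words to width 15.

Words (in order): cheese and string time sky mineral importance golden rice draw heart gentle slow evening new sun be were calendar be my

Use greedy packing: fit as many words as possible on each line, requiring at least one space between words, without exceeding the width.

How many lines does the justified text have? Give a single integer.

Line 1: ['cheese', 'and'] (min_width=10, slack=5)
Line 2: ['string', 'time', 'sky'] (min_width=15, slack=0)
Line 3: ['mineral'] (min_width=7, slack=8)
Line 4: ['importance'] (min_width=10, slack=5)
Line 5: ['golden', 'rice'] (min_width=11, slack=4)
Line 6: ['draw', 'heart'] (min_width=10, slack=5)
Line 7: ['gentle', 'slow'] (min_width=11, slack=4)
Line 8: ['evening', 'new', 'sun'] (min_width=15, slack=0)
Line 9: ['be', 'were'] (min_width=7, slack=8)
Line 10: ['calendar', 'be', 'my'] (min_width=14, slack=1)
Total lines: 10

Answer: 10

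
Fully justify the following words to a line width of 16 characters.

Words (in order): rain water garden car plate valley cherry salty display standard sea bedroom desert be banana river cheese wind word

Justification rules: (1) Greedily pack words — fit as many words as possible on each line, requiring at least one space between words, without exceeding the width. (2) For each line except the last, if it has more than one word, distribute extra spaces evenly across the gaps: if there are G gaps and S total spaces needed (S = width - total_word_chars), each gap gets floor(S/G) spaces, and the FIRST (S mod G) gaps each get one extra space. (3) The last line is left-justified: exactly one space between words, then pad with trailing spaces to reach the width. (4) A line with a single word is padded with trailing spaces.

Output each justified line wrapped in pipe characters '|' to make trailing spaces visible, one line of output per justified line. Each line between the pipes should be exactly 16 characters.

Line 1: ['rain', 'water'] (min_width=10, slack=6)
Line 2: ['garden', 'car', 'plate'] (min_width=16, slack=0)
Line 3: ['valley', 'cherry'] (min_width=13, slack=3)
Line 4: ['salty', 'display'] (min_width=13, slack=3)
Line 5: ['standard', 'sea'] (min_width=12, slack=4)
Line 6: ['bedroom', 'desert'] (min_width=14, slack=2)
Line 7: ['be', 'banana', 'river'] (min_width=15, slack=1)
Line 8: ['cheese', 'wind', 'word'] (min_width=16, slack=0)

Answer: |rain       water|
|garden car plate|
|valley    cherry|
|salty    display|
|standard     sea|
|bedroom   desert|
|be  banana river|
|cheese wind word|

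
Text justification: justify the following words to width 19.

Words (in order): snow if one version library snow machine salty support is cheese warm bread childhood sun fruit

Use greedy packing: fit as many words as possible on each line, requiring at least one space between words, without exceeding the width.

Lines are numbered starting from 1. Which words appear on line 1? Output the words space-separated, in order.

Line 1: ['snow', 'if', 'one', 'version'] (min_width=19, slack=0)
Line 2: ['library', 'snow'] (min_width=12, slack=7)
Line 3: ['machine', 'salty'] (min_width=13, slack=6)
Line 4: ['support', 'is', 'cheese'] (min_width=17, slack=2)
Line 5: ['warm', 'bread'] (min_width=10, slack=9)
Line 6: ['childhood', 'sun', 'fruit'] (min_width=19, slack=0)

Answer: snow if one version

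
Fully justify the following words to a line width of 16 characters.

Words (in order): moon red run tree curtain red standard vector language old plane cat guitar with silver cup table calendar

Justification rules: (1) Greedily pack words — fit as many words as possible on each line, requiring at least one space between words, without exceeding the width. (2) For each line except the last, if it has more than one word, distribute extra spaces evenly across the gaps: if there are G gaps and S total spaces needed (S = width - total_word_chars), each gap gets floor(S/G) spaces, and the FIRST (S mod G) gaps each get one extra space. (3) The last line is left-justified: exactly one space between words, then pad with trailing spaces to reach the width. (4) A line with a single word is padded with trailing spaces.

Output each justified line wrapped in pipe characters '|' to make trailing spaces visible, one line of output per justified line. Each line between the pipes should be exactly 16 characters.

Answer: |moon   red   run|
|tree curtain red|
|standard  vector|
|language     old|
|plane cat guitar|
|with  silver cup|
|table calendar  |

Derivation:
Line 1: ['moon', 'red', 'run'] (min_width=12, slack=4)
Line 2: ['tree', 'curtain', 'red'] (min_width=16, slack=0)
Line 3: ['standard', 'vector'] (min_width=15, slack=1)
Line 4: ['language', 'old'] (min_width=12, slack=4)
Line 5: ['plane', 'cat', 'guitar'] (min_width=16, slack=0)
Line 6: ['with', 'silver', 'cup'] (min_width=15, slack=1)
Line 7: ['table', 'calendar'] (min_width=14, slack=2)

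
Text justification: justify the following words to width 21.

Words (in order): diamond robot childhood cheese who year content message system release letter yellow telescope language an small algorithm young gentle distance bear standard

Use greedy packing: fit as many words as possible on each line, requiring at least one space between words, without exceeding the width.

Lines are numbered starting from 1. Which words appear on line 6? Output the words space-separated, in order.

Answer: language an small

Derivation:
Line 1: ['diamond', 'robot'] (min_width=13, slack=8)
Line 2: ['childhood', 'cheese', 'who'] (min_width=20, slack=1)
Line 3: ['year', 'content', 'message'] (min_width=20, slack=1)
Line 4: ['system', 'release', 'letter'] (min_width=21, slack=0)
Line 5: ['yellow', 'telescope'] (min_width=16, slack=5)
Line 6: ['language', 'an', 'small'] (min_width=17, slack=4)
Line 7: ['algorithm', 'young'] (min_width=15, slack=6)
Line 8: ['gentle', 'distance', 'bear'] (min_width=20, slack=1)
Line 9: ['standard'] (min_width=8, slack=13)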